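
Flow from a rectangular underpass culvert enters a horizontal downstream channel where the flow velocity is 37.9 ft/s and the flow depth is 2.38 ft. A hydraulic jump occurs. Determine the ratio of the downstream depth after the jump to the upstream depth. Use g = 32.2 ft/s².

y₂/y₁ = 5.64

Fr₁ = V₁/√(g·y₁) = 37.9/√(32.2×2.38) = 4.33.
Conjugate-depth relation: y₂/y₁ = ½[√(1 + 8Fr₁²) − 1] = ½[√150.9 − 1] = 5.64.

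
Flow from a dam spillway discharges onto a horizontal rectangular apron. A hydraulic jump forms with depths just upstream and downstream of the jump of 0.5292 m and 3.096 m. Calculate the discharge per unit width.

For a rectangular channel the momentum equation gives q² = ½·g·y₁·y₂·(y₁ + y₂) = ½×9.81×0.5292×3.096×3.625 = 29.13.
q = √29.13 = 5.398 m²/s.

q = 5.398 m²/s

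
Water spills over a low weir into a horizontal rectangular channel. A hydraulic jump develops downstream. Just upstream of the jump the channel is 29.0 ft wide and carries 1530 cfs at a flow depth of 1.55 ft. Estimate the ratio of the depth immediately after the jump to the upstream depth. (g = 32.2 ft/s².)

y₂/y₁ = 6.33

q = Q/b = 1530/29.0 = 52.8 ft²/s; V₁ = q/y₁ = 34.0 ft/s. Fr₁ = V₁/√(g·y₁) = 4.82.
Sequent-depth ratio: y₂/y₁ = ½[√(1 + 8Fr₁²) − 1] = ½[√186.7 − 1] = 6.33.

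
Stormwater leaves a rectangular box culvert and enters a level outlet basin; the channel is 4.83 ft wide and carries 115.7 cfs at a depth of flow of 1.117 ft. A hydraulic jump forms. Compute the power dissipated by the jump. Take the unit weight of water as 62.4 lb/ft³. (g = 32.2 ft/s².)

P = 36.76 hp

q = Q/b = 115.7/4.83 = 23.95 ft²/s; V₁ = q/y₁ = 21.45 ft/s. Fr₁ = V₁/√(g·y₁) = 3.576.
From the momentum equation for a rectangular channel, y₂/y₁ = ½[√(1 + 8Fr₁²) − 1] = ½[√103.29 − 1] = 4.582.
y₂ = 4.582 × 1.117 = 5.118 ft.
V₂ = q/y₂ = 23.95/5.118 = 4.681 ft/s. E₁ = y₁ + V₁²/2g = 8.258 ft; E₂ = y₂ + V₂²/2g = 5.458 ft. ΔE = E₁ − E₂ = 2.800 ft.
P = γ·Q·ΔE/550 = 62.4 × 115.7 × 2.800 / 550 = 36.76 hp.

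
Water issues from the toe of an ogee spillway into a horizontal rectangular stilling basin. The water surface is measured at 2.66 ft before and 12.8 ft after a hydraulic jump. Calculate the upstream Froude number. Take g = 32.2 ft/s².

For a rectangular channel the momentum equation gives q² = ½·g·y₁·y₂·(y₁ + y₂) = ½×32.2×2.66×12.8×15.5 = 8475.
q = √8475 = 92.1 ft²/s.
V₁ = q/y₁ = 34.6 ft/s; Fr₁ = V₁/√(g·y₁) = 3.74.

Fr₁ = 3.74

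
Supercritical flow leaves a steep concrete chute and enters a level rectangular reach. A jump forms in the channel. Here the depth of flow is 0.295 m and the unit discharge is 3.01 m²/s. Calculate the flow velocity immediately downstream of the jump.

V₁ = q/y₁ = 3.01/0.295 = 10.2 m/s. Fr₁ = V₁/√(g·y₁) = 10.2/√(9.81×0.295) = 6.00.
From the momentum equation for a rectangular channel, y₂/y₁ = ½[√(1 + 8Fr₁²) − 1] = ½[√288.8 − 1] = 8.00.
y₂ = 8.00 × 0.295 = 2.36 m.
V₂ = q/y₂ = 3.01/2.36 = 1.28 m/s.

V₂ = 1.28 m/s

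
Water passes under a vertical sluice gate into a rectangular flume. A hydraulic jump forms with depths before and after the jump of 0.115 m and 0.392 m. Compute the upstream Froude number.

Fr₁ = 2.74

For a rectangular channel the momentum equation gives q² = ½·g·y₁·y₂·(y₁ + y₂) = ½×9.81×0.115×0.392×0.507 = 0.112.
q = √0.112 = 0.335 m²/s.
V₁ = q/y₁ = 2.91 m/s; Fr₁ = V₁/√(g·y₁) = 2.74.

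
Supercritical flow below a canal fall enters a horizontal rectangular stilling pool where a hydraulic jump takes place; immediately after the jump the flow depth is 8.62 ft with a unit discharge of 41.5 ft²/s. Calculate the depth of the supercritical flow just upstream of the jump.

y₁ = 1.26 ft

V₂ = q/y₂ = 41.5/8.62 = 4.81 ft/s; Fr₂ = V₂/√(g·y₂) = 0.289.
From the momentum equation (using Fr₂), y₁/y₂ = ½[√(1 + 8Fr₂²) − 1] = ½[√1.668 − 1] = 0.146.
y₁ = 0.146 × 8.62 = 1.26 ft.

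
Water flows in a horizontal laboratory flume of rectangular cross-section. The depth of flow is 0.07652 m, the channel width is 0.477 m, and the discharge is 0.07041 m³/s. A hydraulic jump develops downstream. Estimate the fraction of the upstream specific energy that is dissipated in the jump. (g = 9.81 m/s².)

ΔE/E₁ = 0.129 (12.9%)

q = Q/b = 0.07041/0.477 = 0.1476 m²/s; V₁ = q/y₁ = 1.929 m/s. Fr₁ = V₁/√(g·y₁) = 2.226.
From the momentum equation for a rectangular channel, y₂/y₁ = ½[√(1 + 8Fr₁²) − 1] = ½[√40.658 − 1] = 2.688.
y₂ = 2.688 × 0.07652 = 0.2057 m.
E₁ = y₁ + V₁²/2g = 0.2662 m. ΔE = (y₂ − y₁)³/(4y₁y₂) = 0.03424 m. ΔE/E₁ = 0.03424/0.2662 = 0.129.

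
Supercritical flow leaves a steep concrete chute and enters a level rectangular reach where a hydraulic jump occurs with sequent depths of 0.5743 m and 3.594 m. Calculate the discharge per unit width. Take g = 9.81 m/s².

For a rectangular channel the momentum equation gives q² = ½·g·y₁·y₂·(y₁ + y₂) = ½×9.81×0.5743×3.594×4.168 = 42.20.
q = √42.20 = 6.496 m²/s.

q = 6.496 m²/s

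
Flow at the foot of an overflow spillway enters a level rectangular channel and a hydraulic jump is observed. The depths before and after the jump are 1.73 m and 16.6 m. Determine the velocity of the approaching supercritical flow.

V₁ = 29.4 m/s

For a rectangular channel the momentum equation gives q² = ½·g·y₁·y₂·(y₁ + y₂) = ½×9.81×1.73×16.6×18.3 = 2582.
q = √2582 = 50.8 m²/s.
V₁ = q/y₁ = 50.8/1.73 = 29.4 m/s.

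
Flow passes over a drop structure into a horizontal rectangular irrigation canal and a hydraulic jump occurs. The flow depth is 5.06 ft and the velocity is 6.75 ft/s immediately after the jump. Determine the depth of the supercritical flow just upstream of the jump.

y₁ = 2.02 ft

Fr₂ = V₂/√(g·y₂) = 6.75/√(32.2×5.06) = 0.529.
From the momentum equation (using Fr₂), y₁/y₂ = ½[√(1 + 8Fr₂²) − 1] = ½[√3.237 − 1] = 0.400.
y₁ = 0.400 × 5.06 = 2.02 ft.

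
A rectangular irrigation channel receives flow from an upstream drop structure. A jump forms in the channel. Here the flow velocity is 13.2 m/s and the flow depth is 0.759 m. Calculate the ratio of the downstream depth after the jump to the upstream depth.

Fr₁ = V₁/√(g·y₁) = 13.2/√(9.81×0.759) = 4.84.
Sequent-depth ratio: y₂/y₁ = ½[√(1 + 8Fr₁²) − 1] = ½[√188.2 − 1] = 6.36.

y₂/y₁ = 6.36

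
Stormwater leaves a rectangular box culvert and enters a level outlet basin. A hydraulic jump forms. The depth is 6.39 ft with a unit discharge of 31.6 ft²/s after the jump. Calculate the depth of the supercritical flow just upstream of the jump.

V₂ = q/y₂ = 31.6/6.39 = 4.95 ft/s; Fr₂ = V₂/√(g·y₂) = 0.345.
The Bélanger relation is symmetric: y₁/y₂ = ½[√(1 + 8Fr₂²) − 1] = ½[√1.951 − 1] = 0.198.
y₁ = 0.198 × 6.39 = 1.27 ft.

y₁ = 1.27 ft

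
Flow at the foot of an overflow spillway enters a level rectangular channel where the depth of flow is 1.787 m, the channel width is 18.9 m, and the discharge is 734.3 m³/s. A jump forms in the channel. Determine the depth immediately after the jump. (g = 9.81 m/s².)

y₂ = 12.26 m

q = Q/b = 734.3/18.9 = 38.85 m²/s; V₁ = q/y₁ = 21.74 m/s. Fr₁ = V₁/√(g·y₁) = 5.193.
Conjugate-depth relation: y₂/y₁ = ½[√(1 + 8Fr₁²) − 1] = ½[√216.71 − 1] = 6.861.
y₂ = 6.861 × 1.787 = 12.26 m.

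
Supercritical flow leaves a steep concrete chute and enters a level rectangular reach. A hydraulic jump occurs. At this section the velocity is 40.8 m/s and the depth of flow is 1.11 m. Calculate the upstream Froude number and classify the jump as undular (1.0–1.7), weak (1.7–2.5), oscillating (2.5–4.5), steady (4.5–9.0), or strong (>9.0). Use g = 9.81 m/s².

Fr₁ = 12.4; strong jump

Fr₁ = V₁/√(g·y₁) = 40.8/√(9.81×1.11) = 12.4.
Fr₁ = 12.4 lies in the strong range.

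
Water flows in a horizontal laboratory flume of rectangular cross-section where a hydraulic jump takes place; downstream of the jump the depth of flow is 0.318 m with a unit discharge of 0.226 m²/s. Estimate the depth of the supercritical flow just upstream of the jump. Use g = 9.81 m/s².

V₂ = q/y₂ = 0.226/0.318 = 0.711 m/s; Fr₂ = V₂/√(g·y₂) = 0.402.
From the momentum equation (using Fr₂), y₁/y₂ = ½[√(1 + 8Fr₂²) − 1] = ½[√2.295 − 1] = 0.258.
y₁ = 0.258 × 0.318 = 0.0819 m.

y₁ = 0.0819 m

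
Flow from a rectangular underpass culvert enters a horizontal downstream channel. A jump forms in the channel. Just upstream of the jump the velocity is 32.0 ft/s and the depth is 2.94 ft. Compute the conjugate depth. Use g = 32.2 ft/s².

Fr₁ = V₁/√(g·y₁) = 32.0/√(32.2×2.94) = 3.29.
From the momentum equation for a rectangular channel, y₂/y₁ = ½[√(1 + 8Fr₁²) − 1] = ½[√87.53 − 1] = 4.18.
y₂ = 4.18 × 2.94 = 12.3 ft.

y₂ = 12.3 ft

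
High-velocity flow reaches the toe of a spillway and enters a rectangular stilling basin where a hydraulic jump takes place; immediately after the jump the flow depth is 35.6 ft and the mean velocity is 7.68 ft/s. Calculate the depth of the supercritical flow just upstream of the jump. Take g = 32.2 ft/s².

y₁ = 3.35 ft

Fr₂ = V₂/√(g·y₂) = 7.68/√(32.2×35.6) = 0.227.
Applying the sequent-depth relation in reverse, y₁/y₂ = ½[√(1 + 8Fr₂²) − 1] = ½[√1.412 − 1] = 0.0941.
y₁ = 0.0941 × 35.6 = 3.35 ft.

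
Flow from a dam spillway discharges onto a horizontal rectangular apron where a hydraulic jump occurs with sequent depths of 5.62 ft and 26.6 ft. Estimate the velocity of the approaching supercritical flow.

V₁ = 49.6 ft/s

For a rectangular channel the momentum equation gives q² = ½·g·y₁·y₂·(y₁ + y₂) = ½×32.2×5.62×26.6×32.2 = 77548.
q = √77548 = 278 ft²/s.
V₁ = q/y₁ = 278/5.62 = 49.6 ft/s.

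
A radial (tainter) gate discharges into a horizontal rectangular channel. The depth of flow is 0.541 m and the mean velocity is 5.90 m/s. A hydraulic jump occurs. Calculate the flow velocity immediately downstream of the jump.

V₂ = 1.87 m/s

Fr₁ = V₁/√(g·y₁) = 5.90/√(9.81×0.541) = 2.56.
Conjugate-depth relation: y₂/y₁ = ½[√(1 + 8Fr₁²) − 1] = ½[√53.47 − 1] = 3.16.
y₂ = 3.16 × 0.541 = 1.71 m.
q = V₁·y₁ = 5.90 × 0.541 = 3.19 m²/s.
V₂ = q/y₂ = 3.19/1.71 = 1.87 m/s.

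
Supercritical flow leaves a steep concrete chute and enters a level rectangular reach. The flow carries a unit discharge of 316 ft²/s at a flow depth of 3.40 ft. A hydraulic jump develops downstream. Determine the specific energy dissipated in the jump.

V₁ = q/y₁ = 316/3.40 = 92.9 ft/s. Fr₁ = V₁/√(g·y₁) = 92.9/√(32.2×3.40) = 8.88.
Conjugate-depth relation: y₂/y₁ = ½[√(1 + 8Fr₁²) − 1] = ½[√632.2 − 1] = 12.1.
y₂ = 12.1 × 3.40 = 41.0 ft.
V₂ = q/y₂ = 316/41.0 = 7.70 ft/s. E₁ = y₁ + V₁²/2g = 138 ft; E₂ = y₂ + V₂²/2g = 42.0 ft. ΔE = E₁ − E₂ = 95.6 ft.

ΔE = 95.6 ft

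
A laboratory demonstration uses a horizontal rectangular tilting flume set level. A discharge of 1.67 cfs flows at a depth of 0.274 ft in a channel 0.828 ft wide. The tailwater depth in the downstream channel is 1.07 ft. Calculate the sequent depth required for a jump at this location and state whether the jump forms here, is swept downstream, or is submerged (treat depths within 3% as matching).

q = Q/b = 1.67/0.828 = 2.02 ft²/s; V₁ = q/y₁ = 7.36 ft/s. Fr₁ = V₁/√(g·y₁) = 2.48.
Bélanger equation: y₂/y₁ = ½[√(1 + 8Fr₁²) − 1] = ½[√50.13 − 1] = 3.04.
y₂ = 3.04 × 0.274 = 0.833 ft.
Tailwater y_tw = 1.07 ft: y_tw > y₂, so the jump is submerged.

y₂ = 0.833 ft; the jump is submerged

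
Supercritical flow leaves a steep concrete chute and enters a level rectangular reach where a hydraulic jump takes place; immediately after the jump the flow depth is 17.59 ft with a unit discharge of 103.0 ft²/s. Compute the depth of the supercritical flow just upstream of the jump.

V₂ = q/y₂ = 103.0/17.59 = 5.856 ft/s; Fr₂ = V₂/√(g·y₂) = 0.2460.
Applying the sequent-depth relation in reverse, y₁/y₂ = ½[√(1 + 8Fr₂²) − 1] = ½[√1.4843 − 1] = 0.1092.
y₁ = 0.1092 × 17.59 = 1.920 ft.

y₁ = 1.920 ft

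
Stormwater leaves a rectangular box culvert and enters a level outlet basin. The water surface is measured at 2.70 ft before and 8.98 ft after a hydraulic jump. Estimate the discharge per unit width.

q = 67.5 ft²/s

For a rectangular channel the momentum equation gives q² = ½·g·y₁·y₂·(y₁ + y₂) = ½×32.2×2.70×8.98×11.7 = 4559.
q = √4559 = 67.5 ft²/s.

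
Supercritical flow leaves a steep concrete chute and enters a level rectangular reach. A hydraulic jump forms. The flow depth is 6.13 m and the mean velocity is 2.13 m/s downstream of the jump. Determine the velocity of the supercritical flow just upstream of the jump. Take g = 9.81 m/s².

Fr₂ = V₂/√(g·y₂) = 2.13/√(9.81×6.13) = 0.275.
From the momentum equation (using Fr₂), y₁/y₂ = ½[√(1 + 8Fr₂²) − 1] = ½[√1.604 − 1] = 0.133.
y₁ = 0.133 × 6.13 = 0.816 m.
V₁ = q/y₁ = 13.1/0.816 = 16.0 m/s.

V₁ = 16.0 m/s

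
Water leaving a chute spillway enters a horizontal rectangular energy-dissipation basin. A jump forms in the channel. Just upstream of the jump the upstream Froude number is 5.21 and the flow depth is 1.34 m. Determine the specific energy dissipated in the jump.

ΔE = 9.92 m

Fr₁ = 5.21 (given).
From the momentum equation for a rectangular channel, y₂/y₁ = ½[√(1 + 8Fr₁²) − 1] = ½[√218.2 − 1] = 6.88.
y₂ = 6.88 × 1.34 = 9.23 m.
V₁ = Fr₁·√(g·y₁) = 5.21×√(9.81×1.34) = 18.9 m/s; q = V₁·y₁ = 25.3 m²/s. V₂ = q/y₂ = 25.3/9.23 = 2.74 m/s. E₁ = y₁ + V₁²/2g = 19.5 m; E₂ = y₂ + V₂²/2g = 9.61 m. ΔE = E₁ − E₂ = 9.92 m.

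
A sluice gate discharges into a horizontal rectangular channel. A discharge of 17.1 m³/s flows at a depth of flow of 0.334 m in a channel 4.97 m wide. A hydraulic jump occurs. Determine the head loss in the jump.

q = Q/b = 17.1/4.97 = 3.44 m²/s; V₁ = q/y₁ = 10.3 m/s. Fr₁ = V₁/√(g·y₁) = 5.69.
By Bélanger, y₂/y₁ = ½[√(1 + 8Fr₁²) − 1] = ½[√260.1 − 1] = 7.56.
y₂ = 7.56 × 0.334 = 2.53 m.
V₂ = q/y₂ = 3.44/2.53 = 1.36 m/s. E₁ = y₁ + V₁²/2g = 5.74 m; E₂ = y₂ + V₂²/2g = 2.62 m. ΔE = E₁ − E₂ = 3.12 m.

ΔE = 3.12 m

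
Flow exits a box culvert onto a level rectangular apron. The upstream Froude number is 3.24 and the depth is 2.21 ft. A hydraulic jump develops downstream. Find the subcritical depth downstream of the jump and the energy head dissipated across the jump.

Fr₁ = 3.24 (given).
Bélanger equation: y₂/y₁ = ½[√(1 + 8Fr₁²) − 1] = ½[√84.98 − 1] = 4.11.
y₂ = 4.11 × 2.21 = 9.08 ft.
Head loss: ΔE = (y₂ − y₁)³/(4y₁y₂) = (9.08 − 2.21)³/(4×2.21×9.08) = 324/80.3 = 4.04 ft.

y₂ = 9.08 ft; ΔE = 4.04 ft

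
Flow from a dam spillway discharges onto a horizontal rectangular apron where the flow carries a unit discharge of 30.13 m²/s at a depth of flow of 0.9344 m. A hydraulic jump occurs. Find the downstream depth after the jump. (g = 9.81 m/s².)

V₁ = q/y₁ = 30.13/0.9344 = 32.25 m/s. Fr₁ = V₁/√(g·y₁) = 32.25/√(9.81×0.9344) = 10.65.
By Bélanger, y₂/y₁ = ½[√(1 + 8Fr₁²) − 1] = ½[√908.45 − 1] = 14.57.
y₂ = 14.57 × 0.9344 = 13.61 m.

y₂ = 13.61 m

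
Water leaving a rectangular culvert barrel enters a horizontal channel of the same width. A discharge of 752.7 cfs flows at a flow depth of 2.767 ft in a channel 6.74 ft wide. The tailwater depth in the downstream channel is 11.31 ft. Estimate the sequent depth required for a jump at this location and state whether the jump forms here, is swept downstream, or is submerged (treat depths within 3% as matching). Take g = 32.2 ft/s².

q = Q/b = 752.7/6.74 = 111.7 ft²/s; V₁ = q/y₁ = 40.36 ft/s. Fr₁ = V₁/√(g·y₁) = 4.276.
Conjugate-depth relation: y₂/y₁ = ½[√(1 + 8Fr₁²) − 1] = ½[√147.26 − 1] = 5.568.
y₂ = 5.568 × 2.767 = 15.41 ft.
Tailwater y_tw = 11.31 ft: y_tw < y₂, so the jump is swept downstream.

y₂ = 15.41 ft; the jump is swept downstream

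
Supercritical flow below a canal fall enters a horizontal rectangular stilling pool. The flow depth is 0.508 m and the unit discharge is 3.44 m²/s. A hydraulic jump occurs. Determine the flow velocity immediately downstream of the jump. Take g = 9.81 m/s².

V₁ = q/y₁ = 3.44/0.508 = 6.77 m/s. Fr₁ = V₁/√(g·y₁) = 6.77/√(9.81×0.508) = 3.03.
Bélanger equation: y₂/y₁ = ½[√(1 + 8Fr₁²) − 1] = ½[√74.61 − 1] = 3.82.
y₂ = 3.82 × 0.508 = 1.94 m.
V₂ = q/y₂ = 3.44/1.94 = 1.77 m/s.

V₂ = 1.77 m/s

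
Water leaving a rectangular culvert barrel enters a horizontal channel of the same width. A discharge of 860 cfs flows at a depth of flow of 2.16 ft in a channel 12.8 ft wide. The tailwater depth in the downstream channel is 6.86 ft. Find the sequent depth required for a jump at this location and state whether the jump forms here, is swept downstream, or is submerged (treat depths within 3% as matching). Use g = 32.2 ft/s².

q = Q/b = 860/12.8 = 67.2 ft²/s; V₁ = q/y₁ = 31.1 ft/s. Fr₁ = V₁/√(g·y₁) = 3.73.
Sequent-depth ratio: y₂/y₁ = ½[√(1 + 8Fr₁²) − 1] = ½[√112.3 − 1] = 4.80.
y₂ = 4.80 × 2.16 = 10.4 ft.
Tailwater y_tw = 6.86 ft: y_tw < y₂, so the jump is swept downstream.

y₂ = 10.4 ft; the jump is swept downstream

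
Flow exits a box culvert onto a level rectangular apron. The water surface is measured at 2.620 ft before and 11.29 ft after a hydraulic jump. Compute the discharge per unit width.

For a rectangular channel the momentum equation gives q² = ½·g·y₁·y₂·(y₁ + y₂) = ½×32.2×2.620×11.29×13.91 = 6624.
q = √6624 = 81.39 ft²/s.

q = 81.39 ft²/s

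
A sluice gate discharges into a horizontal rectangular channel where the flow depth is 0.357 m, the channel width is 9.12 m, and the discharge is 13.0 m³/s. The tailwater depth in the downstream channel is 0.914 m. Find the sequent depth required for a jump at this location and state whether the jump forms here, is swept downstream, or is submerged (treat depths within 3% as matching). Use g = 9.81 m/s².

y₂ = 0.913 m; the jump forms here

q = Q/b = 13.0/9.12 = 1.43 m²/s; V₁ = q/y₁ = 3.99 m/s. Fr₁ = V₁/√(g·y₁) = 2.13.
Sequent-depth ratio: y₂/y₁ = ½[√(1 + 8Fr₁²) − 1] = ½[√37.42 − 1] = 2.56.
y₂ = 2.56 × 0.357 = 0.913 m.
Tailwater y_tw = 0.914 m: y_tw ≈ y₂, so the jump forms here.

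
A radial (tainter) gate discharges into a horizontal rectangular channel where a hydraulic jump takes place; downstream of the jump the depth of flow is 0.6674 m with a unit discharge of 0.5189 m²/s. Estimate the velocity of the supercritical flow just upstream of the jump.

V₂ = q/y₂ = 0.5189/0.6674 = 0.7775 m/s; Fr₂ = V₂/√(g·y₂) = 0.3039.
From the momentum equation (using Fr₂), y₁/y₂ = ½[√(1 + 8Fr₂²) − 1] = ½[√1.7386 − 1] = 0.1593.
y₁ = 0.1593 × 0.6674 = 0.1063 m.
V₁ = q/y₁ = 0.5189/0.1063 = 4.881 m/s.

V₁ = 4.881 m/s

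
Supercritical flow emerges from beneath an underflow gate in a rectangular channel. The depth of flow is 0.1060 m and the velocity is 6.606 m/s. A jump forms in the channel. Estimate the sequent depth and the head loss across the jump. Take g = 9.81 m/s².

Fr₁ = V₁/√(g·y₁) = 6.606/√(9.81×0.1060) = 6.478.
Bélanger equation: y₂/y₁ = ½[√(1 + 8Fr₁²) − 1] = ½[√336.73 − 1] = 8.675.
y₂ = 8.675 × 0.1060 = 0.9196 m.
Head loss: ΔE = (y₂ − y₁)³/(4y₁y₂) = (0.9196 − 0.1060)³/(4×0.1060×0.9196) = 0.5385/0.3899 = 1.381 m.

y₂ = 0.9196 m; ΔE = 1.381 m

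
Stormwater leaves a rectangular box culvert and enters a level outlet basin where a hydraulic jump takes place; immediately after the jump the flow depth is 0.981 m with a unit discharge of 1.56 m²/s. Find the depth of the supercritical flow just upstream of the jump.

V₂ = q/y₂ = 1.56/0.981 = 1.59 m/s; Fr₂ = V₂/√(g·y₂) = 0.513.
From the momentum equation (using Fr₂), y₁/y₂ = ½[√(1 + 8Fr₂²) − 1] = ½[√3.102 − 1] = 0.381.
y₁ = 0.381 × 0.981 = 0.373 m.

y₁ = 0.373 m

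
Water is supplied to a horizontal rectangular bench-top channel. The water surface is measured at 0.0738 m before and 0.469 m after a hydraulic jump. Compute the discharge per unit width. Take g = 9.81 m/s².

For a rectangular channel the momentum equation gives q² = ½·g·y₁·y₂·(y₁ + y₂) = ½×9.81×0.0738×0.469×0.543 = 0.0922.
q = √0.0922 = 0.304 m²/s.

q = 0.304 m²/s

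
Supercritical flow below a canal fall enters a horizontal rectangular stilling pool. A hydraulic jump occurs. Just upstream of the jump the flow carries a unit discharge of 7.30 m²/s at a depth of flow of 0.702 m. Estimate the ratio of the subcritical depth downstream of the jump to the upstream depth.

y₂/y₁ = 5.13

V₁ = q/y₁ = 7.30/0.702 = 10.4 m/s. Fr₁ = V₁/√(g·y₁) = 10.4/√(9.81×0.702) = 3.96.
From the momentum equation for a rectangular channel, y₂/y₁ = ½[√(1 + 8Fr₁²) − 1] = ½[√126.6 − 1] = 5.13.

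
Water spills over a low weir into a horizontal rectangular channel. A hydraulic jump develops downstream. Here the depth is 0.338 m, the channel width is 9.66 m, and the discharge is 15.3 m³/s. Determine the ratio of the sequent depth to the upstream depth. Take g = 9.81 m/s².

y₂/y₁ = 3.17

q = Q/b = 15.3/9.66 = 1.58 m²/s; V₁ = q/y₁ = 4.69 m/s. Fr₁ = V₁/√(g·y₁) = 2.57.
Bélanger equation: y₂/y₁ = ½[√(1 + 8Fr₁²) − 1] = ½[√53.98 − 1] = 3.17.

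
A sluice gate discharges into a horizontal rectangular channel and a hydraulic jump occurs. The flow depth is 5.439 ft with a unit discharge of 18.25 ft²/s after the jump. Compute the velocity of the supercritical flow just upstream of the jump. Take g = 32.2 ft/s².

V₂ = q/y₂ = 18.25/5.439 = 3.355 ft/s; Fr₂ = V₂/√(g·y₂) = 0.2535.
Since the conjugate-depth ratio holds either way, y₁/y₂ = ½[√(1 + 8Fr₂²) − 1] = ½[√1.5143 − 1] = 0.1153.
y₁ = 0.1153 × 5.439 = 0.6270 ft.
V₁ = q/y₁ = 18.25/0.6270 = 29.11 ft/s.

V₁ = 29.11 ft/s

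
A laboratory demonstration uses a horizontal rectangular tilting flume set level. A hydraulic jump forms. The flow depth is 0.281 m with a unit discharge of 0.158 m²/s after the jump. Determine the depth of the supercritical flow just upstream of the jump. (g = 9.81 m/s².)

y₁ = 0.0541 m

V₂ = q/y₂ = 0.158/0.281 = 0.562 m/s; Fr₂ = V₂/√(g·y₂) = 0.339.
Applying the sequent-depth relation in reverse, y₁/y₂ = ½[√(1 + 8Fr₂²) − 1] = ½[√1.918 − 1] = 0.192.
y₁ = 0.192 × 0.281 = 0.0541 m.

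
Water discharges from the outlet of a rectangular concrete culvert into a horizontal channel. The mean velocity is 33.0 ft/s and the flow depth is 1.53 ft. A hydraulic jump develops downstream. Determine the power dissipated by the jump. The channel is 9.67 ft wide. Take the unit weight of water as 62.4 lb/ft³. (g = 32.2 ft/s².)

Fr₁ = V₁/√(g·y₁) = 33.0/√(32.2×1.53) = 4.70.
By Bélanger, y₂/y₁ = ½[√(1 + 8Fr₁²) − 1] = ½[√177.8 − 1] = 6.17.
y₂ = 6.17 × 1.53 = 9.44 ft.
Head loss: ΔE = (y₂ − y₁)³/(4y₁y₂) = (9.44 − 1.53)³/(4×1.53×9.44) = 494/57.8 = 8.56 ft.
q = V₁·y₁ = 33.0 × 1.53 = 50.5 ft²/s. Q = q·b = 50.5 × 9.67 = 488 cfs. P = γ·Q·ΔE/550 = 62.4 × 488 × 8.56 / 550 = 474 hp.

P = 474 hp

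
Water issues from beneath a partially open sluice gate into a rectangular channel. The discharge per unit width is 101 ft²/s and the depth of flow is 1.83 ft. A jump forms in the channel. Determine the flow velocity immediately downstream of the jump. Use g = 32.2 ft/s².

V₂ = 5.70 ft/s

V₁ = q/y₁ = 101/1.83 = 55.2 ft/s. Fr₁ = V₁/√(g·y₁) = 55.2/√(32.2×1.83) = 7.19.
Conjugate-depth relation: y₂/y₁ = ½[√(1 + 8Fr₁²) − 1] = ½[√414.5 − 1] = 9.68.
y₂ = 9.68 × 1.83 = 17.7 ft.
V₂ = q/y₂ = 101/17.7 = 5.70 ft/s.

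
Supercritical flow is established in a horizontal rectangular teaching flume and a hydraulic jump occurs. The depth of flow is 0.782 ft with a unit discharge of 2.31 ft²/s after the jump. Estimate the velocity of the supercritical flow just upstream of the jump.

V₂ = q/y₂ = 2.31/0.782 = 2.95 ft/s; Fr₂ = V₂/√(g·y₂) = 0.589.
Since the conjugate-depth ratio holds either way, y₁/y₂ = ½[√(1 + 8Fr₂²) − 1] = ½[√3.772 − 1] = 0.471.
y₁ = 0.471 × 0.782 = 0.368 ft.
V₁ = q/y₁ = 2.31/0.368 = 6.27 ft/s.

V₁ = 6.27 ft/s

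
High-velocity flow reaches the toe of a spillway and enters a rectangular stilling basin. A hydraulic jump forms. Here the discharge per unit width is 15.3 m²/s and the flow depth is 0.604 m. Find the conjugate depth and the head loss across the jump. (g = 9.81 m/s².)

V₁ = q/y₁ = 15.3/0.604 = 25.3 m/s. Fr₁ = V₁/√(g·y₁) = 25.3/√(9.81×0.604) = 10.4.
From the momentum equation for a rectangular channel, y₂/y₁ = ½[√(1 + 8Fr₁²) − 1] = ½[√867.3 − 1] = 14.2.
y₂ = 14.2 × 0.604 = 8.59 m.
Head loss: ΔE = (y₂ − y₁)³/(4y₁y₂) = (8.59 − 0.604)³/(4×0.604×8.59) = 510/20.8 = 24.6 m.

y₂ = 8.59 m; ΔE = 24.6 m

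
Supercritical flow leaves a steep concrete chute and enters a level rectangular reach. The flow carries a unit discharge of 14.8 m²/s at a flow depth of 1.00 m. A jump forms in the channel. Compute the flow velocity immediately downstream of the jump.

V₂ = 2.39 m/s

V₁ = q/y₁ = 14.8/1.00 = 14.8 m/s. Fr₁ = V₁/√(g·y₁) = 14.8/√(9.81×1.00) = 4.73.
From the momentum equation for a rectangular channel, y₂/y₁ = ½[√(1 + 8Fr₁²) − 1] = ½[√179.6 − 1] = 6.20.
y₂ = 6.20 × 1.00 = 6.20 m.
V₂ = q/y₂ = 14.8/6.20 = 2.39 m/s.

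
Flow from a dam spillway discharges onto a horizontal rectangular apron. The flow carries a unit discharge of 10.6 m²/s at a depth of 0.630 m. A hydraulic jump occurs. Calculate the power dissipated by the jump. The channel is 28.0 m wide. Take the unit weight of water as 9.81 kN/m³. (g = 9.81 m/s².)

P = 26673 kW

V₁ = q/y₁ = 10.6/0.630 = 16.8 m/s. Fr₁ = V₁/√(g·y₁) = 16.8/√(9.81×0.630) = 6.77.
By Bélanger, y₂/y₁ = ½[√(1 + 8Fr₁²) − 1] = ½[√367.4 − 1] = 9.08.
y₂ = 9.08 × 0.630 = 5.72 m.
Head loss: ΔE = (y₂ − y₁)³/(4y₁y₂) = (5.72 − 0.630)³/(4×0.630×5.72) = 132/14.4 = 9.16 m.
Q = q·b = 10.6 × 28.0 = 297 m³/s. P = γ·Q·ΔE = 9.81 × 297 × 9.16 = 26673 kW.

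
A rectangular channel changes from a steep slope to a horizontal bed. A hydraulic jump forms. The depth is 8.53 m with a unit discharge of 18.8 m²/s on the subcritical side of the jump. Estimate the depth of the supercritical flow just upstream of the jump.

V₂ = q/y₂ = 18.8/8.53 = 2.20 m/s; Fr₂ = V₂/√(g·y₂) = 0.241.
Applying the sequent-depth relation in reverse, y₁/y₂ = ½[√(1 + 8Fr₂²) − 1] = ½[√1.464 − 1] = 0.105.
y₁ = 0.105 × 8.53 = 0.896 m.

y₁ = 0.896 m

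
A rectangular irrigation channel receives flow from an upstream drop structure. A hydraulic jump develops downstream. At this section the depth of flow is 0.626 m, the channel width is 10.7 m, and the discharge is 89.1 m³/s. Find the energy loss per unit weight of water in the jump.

q = Q/b = 89.1/10.7 = 8.33 m²/s; V₁ = q/y₁ = 13.3 m/s. Fr₁ = V₁/√(g·y₁) = 5.37.
From the momentum equation for a rectangular channel, y₂/y₁ = ½[√(1 + 8Fr₁²) − 1] = ½[√231.5 − 1] = 7.11.
y₂ = 7.11 × 0.626 = 4.45 m.
V₂ = q/y₂ = 8.33/4.45 = 1.87 m/s. E₁ = y₁ + V₁²/2g = 9.64 m; E₂ = y₂ + V₂²/2g = 4.63 m. ΔE = E₁ − E₂ = 5.02 m.

ΔE = 5.02 m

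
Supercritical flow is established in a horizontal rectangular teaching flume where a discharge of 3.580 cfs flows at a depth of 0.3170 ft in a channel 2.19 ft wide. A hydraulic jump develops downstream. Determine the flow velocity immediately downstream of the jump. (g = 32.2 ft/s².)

V₂ = 2.808 ft/s

q = Q/b = 3.580/2.19 = 1.635 ft²/s; V₁ = q/y₁ = 5.157 ft/s. Fr₁ = V₁/√(g·y₁) = 1.614.
Sequent-depth ratio: y₂/y₁ = ½[√(1 + 8Fr₁²) − 1] = ½[√21.842 − 1] = 1.837.
y₂ = 1.837 × 0.3170 = 0.5823 ft.
V₂ = q/y₂ = 1.635/0.5823 = 2.808 ft/s.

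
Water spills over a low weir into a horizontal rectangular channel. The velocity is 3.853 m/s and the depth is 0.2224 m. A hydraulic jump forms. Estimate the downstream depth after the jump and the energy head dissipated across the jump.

y₂ = 0.7167 m; ΔE = 0.1895 m

Fr₁ = V₁/√(g·y₁) = 3.853/√(9.81×0.2224) = 2.609.
Bélanger equation: y₂/y₁ = ½[√(1 + 8Fr₁²) − 1] = ½[√55.436 − 1] = 3.223.
y₂ = 3.223 × 0.2224 = 0.7167 m.
Head loss: ΔE = (y₂ − y₁)³/(4y₁y₂) = (0.7167 − 0.2224)³/(4×0.2224×0.7167) = 0.1208/0.6376 = 0.1895 m.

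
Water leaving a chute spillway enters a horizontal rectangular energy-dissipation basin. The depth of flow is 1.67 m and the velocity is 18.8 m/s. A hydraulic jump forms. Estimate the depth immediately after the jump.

y₂ = 10.2 m

Fr₁ = V₁/√(g·y₁) = 18.8/√(9.81×1.67) = 4.64.
By Bélanger, y₂/y₁ = ½[√(1 + 8Fr₁²) − 1] = ½[√173.6 − 1] = 6.09.
y₂ = 6.09 × 1.67 = 10.2 m.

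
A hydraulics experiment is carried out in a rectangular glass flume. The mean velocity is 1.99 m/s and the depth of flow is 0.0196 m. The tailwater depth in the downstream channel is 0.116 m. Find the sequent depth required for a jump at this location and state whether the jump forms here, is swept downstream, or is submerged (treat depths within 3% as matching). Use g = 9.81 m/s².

y₂ = 0.116 m; the jump forms here

Fr₁ = V₁/√(g·y₁) = 1.99/√(9.81×0.0196) = 4.54.
From the momentum equation for a rectangular channel, y₂/y₁ = ½[√(1 + 8Fr₁²) − 1] = ½[√165.8 − 1] = 5.94.
y₂ = 5.94 × 0.0196 = 0.116 m.
Tailwater y_tw = 0.116 m: y_tw ≈ y₂, so the jump forms here.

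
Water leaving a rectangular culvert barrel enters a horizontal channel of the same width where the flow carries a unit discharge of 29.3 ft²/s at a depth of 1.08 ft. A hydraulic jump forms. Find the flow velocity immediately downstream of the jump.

V₁ = q/y₁ = 29.3/1.08 = 27.1 ft/s. Fr₁ = V₁/√(g·y₁) = 27.1/√(32.2×1.08) = 4.60.
By Bélanger, y₂/y₁ = ½[√(1 + 8Fr₁²) − 1] = ½[√170.3 − 1] = 6.03.
y₂ = 6.03 × 1.08 = 6.51 ft.
V₂ = q/y₂ = 29.3/6.51 = 4.50 ft/s.

V₂ = 4.50 ft/s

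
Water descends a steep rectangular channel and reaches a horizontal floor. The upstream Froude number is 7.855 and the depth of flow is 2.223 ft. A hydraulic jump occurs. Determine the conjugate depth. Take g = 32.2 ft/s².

Fr₁ = 7.855 (given).
Bélanger equation: y₂/y₁ = ½[√(1 + 8Fr₁²) − 1] = ½[√494.61 − 1] = 10.62.
y₂ = 10.62 × 2.223 = 23.61 ft.

y₂ = 23.61 ft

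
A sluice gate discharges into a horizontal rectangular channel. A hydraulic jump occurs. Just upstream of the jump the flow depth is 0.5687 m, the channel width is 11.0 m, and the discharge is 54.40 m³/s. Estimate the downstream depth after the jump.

q = Q/b = 54.40/11.0 = 4.945 m²/s; V₁ = q/y₁ = 8.696 m/s. Fr₁ = V₁/√(g·y₁) = 3.682.
From the momentum equation for a rectangular channel, y₂/y₁ = ½[√(1 + 8Fr₁²) − 1] = ½[√109.44 − 1] = 4.731.
y₂ = 4.731 × 0.5687 = 2.690 m.

y₂ = 2.690 m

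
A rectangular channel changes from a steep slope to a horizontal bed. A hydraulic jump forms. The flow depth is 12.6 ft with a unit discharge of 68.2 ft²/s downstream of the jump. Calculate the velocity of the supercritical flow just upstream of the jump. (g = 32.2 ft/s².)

V₂ = q/y₂ = 68.2/12.6 = 5.41 ft/s; Fr₂ = V₂/√(g·y₂) = 0.269.
Since the conjugate-depth ratio holds either way, y₁/y₂ = ½[√(1 + 8Fr₂²) − 1] = ½[√1.578 − 1] = 0.128.
y₁ = 0.128 × 12.6 = 1.61 ft.
V₁ = q/y₁ = 68.2/1.61 = 42.3 ft/s.

V₁ = 42.3 ft/s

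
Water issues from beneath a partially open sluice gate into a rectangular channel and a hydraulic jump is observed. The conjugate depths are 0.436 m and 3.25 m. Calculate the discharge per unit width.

q = 5.06 m²/s

For a rectangular channel the momentum equation gives q² = ½·g·y₁·y₂·(y₁ + y₂) = ½×9.81×0.436×3.25×3.69 = 25.6.
q = √25.6 = 5.06 m²/s.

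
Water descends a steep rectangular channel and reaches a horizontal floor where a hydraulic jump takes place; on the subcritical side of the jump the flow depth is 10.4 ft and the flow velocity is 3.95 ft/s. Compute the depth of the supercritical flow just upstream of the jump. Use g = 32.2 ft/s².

Fr₂ = V₂/√(g·y₂) = 3.95/√(32.2×10.4) = 0.216.
Since the conjugate-depth ratio holds either way, y₁/y₂ = ½[√(1 + 8Fr₂²) − 1] = ½[√1.373 − 1] = 0.0858.
y₁ = 0.0858 × 10.4 = 0.893 ft.

y₁ = 0.893 ft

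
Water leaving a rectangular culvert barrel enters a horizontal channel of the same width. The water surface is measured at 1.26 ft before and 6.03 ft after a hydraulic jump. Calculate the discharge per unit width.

q = 29.9 ft²/s

For a rectangular channel the momentum equation gives q² = ½·g·y₁·y₂·(y₁ + y₂) = ½×32.2×1.26×6.03×7.29 = 892.
q = √892 = 29.9 ft²/s.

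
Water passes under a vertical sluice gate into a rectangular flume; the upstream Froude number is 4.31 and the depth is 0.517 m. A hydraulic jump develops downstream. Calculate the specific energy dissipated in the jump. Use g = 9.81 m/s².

ΔE = 2.26 m

Fr₁ = 4.31 (given).
By Bélanger, y₂/y₁ = ½[√(1 + 8Fr₁²) − 1] = ½[√149.6 − 1] = 5.62.
y₂ = 5.62 × 0.517 = 2.90 m.
Head loss: ΔE = (y₂ − y₁)³/(4y₁y₂) = (2.90 − 0.517)³/(4×0.517×2.90) = 13.6/6.00 = 2.26 m.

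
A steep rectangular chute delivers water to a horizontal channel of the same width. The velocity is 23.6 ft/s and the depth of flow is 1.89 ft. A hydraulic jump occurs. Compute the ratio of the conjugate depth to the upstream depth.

Fr₁ = V₁/√(g·y₁) = 23.6/√(32.2×1.89) = 3.03.
Sequent-depth ratio: y₂/y₁ = ½[√(1 + 8Fr₁²) − 1] = ½[√74.21 − 1] = 3.81.

y₂/y₁ = 3.81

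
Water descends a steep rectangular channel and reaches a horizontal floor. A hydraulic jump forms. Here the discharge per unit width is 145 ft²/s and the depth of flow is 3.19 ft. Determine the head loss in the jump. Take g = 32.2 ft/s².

V₁ = q/y₁ = 145/3.19 = 45.5 ft/s. Fr₁ = V₁/√(g·y₁) = 45.5/√(32.2×3.19) = 4.48.
Sequent-depth ratio: y₂/y₁ = ½[√(1 + 8Fr₁²) − 1] = ½[√161.9 − 1] = 5.86.
y₂ = 5.86 × 3.19 = 18.7 ft.
Head loss: ΔE = (y₂ − y₁)³/(4y₁y₂) = (18.7 − 3.19)³/(4×3.19×18.7) = 3732/239 = 15.6 ft.

ΔE = 15.6 ft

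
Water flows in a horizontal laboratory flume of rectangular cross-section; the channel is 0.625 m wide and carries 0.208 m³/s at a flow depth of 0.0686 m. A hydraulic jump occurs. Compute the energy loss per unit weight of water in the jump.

ΔE = 0.708 m

q = Q/b = 0.208/0.625 = 0.333 m²/s; V₁ = q/y₁ = 4.85 m/s. Fr₁ = V₁/√(g·y₁) = 5.91.
Bélanger equation: y₂/y₁ = ½[√(1 + 8Fr₁²) − 1] = ½[√280.8 − 1] = 7.88.
y₂ = 7.88 × 0.0686 = 0.540 m.
V₂ = q/y₂ = 0.333/0.540 = 0.616 m/s. E₁ = y₁ + V₁²/2g = 1.27 m; E₂ = y₂ + V₂²/2g = 0.560 m. ΔE = E₁ − E₂ = 0.708 m.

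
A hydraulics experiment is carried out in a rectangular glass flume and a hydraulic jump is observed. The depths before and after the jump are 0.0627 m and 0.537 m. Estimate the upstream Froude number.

Fr₁ = 6.40

For a rectangular channel the momentum equation gives q² = ½·g·y₁·y₂·(y₁ + y₂) = ½×9.81×0.0627×0.537×0.600 = 0.0990.
q = √0.0990 = 0.315 m²/s.
V₁ = q/y₁ = 5.02 m/s; Fr₁ = V₁/√(g·y₁) = 6.40.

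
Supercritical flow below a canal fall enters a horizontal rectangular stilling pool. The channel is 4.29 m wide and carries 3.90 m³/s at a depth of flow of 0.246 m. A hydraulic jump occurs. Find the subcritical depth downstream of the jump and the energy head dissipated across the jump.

q = Q/b = 3.90/4.29 = 0.909 m²/s; V₁ = q/y₁ = 3.70 m/s. Fr₁ = V₁/√(g·y₁) = 2.38.
Bélanger equation: y₂/y₁ = ½[√(1 + 8Fr₁²) − 1] = ½[√46.27 − 1] = 2.90.
y₂ = 2.90 × 0.246 = 0.714 m.
Head loss: ΔE = (y₂ − y₁)³/(4y₁y₂) = (0.714 − 0.246)³/(4×0.246×0.714) = 0.102/0.702 = 0.146 m.

y₂ = 0.714 m; ΔE = 0.146 m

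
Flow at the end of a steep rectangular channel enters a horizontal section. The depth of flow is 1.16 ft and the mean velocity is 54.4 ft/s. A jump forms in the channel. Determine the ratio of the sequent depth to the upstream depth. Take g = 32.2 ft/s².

Fr₁ = V₁/√(g·y₁) = 54.4/√(32.2×1.16) = 8.90.
Sequent-depth ratio: y₂/y₁ = ½[√(1 + 8Fr₁²) − 1] = ½[√634.8 − 1] = 12.1.

y₂/y₁ = 12.1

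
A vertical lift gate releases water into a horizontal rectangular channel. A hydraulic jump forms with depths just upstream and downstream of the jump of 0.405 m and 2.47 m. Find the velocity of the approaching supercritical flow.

For a rectangular channel the momentum equation gives q² = ½·g·y₁·y₂·(y₁ + y₂) = ½×9.81×0.405×2.47×2.88 = 14.1.
q = √14.1 = 3.76 m²/s.
V₁ = q/y₁ = 3.76/0.405 = 9.27 m/s.

V₁ = 9.27 m/s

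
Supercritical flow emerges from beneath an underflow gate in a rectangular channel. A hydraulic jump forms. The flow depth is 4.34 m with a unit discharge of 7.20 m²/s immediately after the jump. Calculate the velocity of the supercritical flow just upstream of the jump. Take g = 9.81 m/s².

V₁ = 14.3 m/s

V₂ = q/y₂ = 7.20/4.34 = 1.66 m/s; Fr₂ = V₂/√(g·y₂) = 0.254.
Since the conjugate-depth ratio holds either way, y₁/y₂ = ½[√(1 + 8Fr₂²) − 1] = ½[√1.517 − 1] = 0.116.
y₁ = 0.116 × 4.34 = 0.503 m.
V₁ = q/y₁ = 7.20/0.503 = 14.3 m/s.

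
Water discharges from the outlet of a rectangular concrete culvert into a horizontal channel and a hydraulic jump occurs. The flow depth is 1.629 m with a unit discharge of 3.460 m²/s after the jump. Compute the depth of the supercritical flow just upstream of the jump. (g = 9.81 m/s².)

V₂ = q/y₂ = 3.460/1.629 = 2.124 m/s; Fr₂ = V₂/√(g·y₂) = 0.5313.
Applying the sequent-depth relation in reverse, y₁/y₂ = ½[√(1 + 8Fr₂²) − 1] = ½[√3.2584 − 1] = 0.4026.
y₁ = 0.4026 × 1.629 = 0.6558 m.

y₁ = 0.6558 m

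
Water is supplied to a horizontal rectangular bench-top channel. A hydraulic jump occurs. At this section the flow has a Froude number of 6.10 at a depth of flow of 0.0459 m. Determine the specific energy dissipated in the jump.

ΔE = 0.513 m

Fr₁ = 6.10 (given).
Bélanger equation: y₂/y₁ = ½[√(1 + 8Fr₁²) − 1] = ½[√298.7 − 1] = 8.14.
y₂ = 8.14 × 0.0459 = 0.374 m.
Head loss: ΔE = (y₂ − y₁)³/(4y₁y₂) = (0.374 − 0.0459)³/(4×0.0459×0.374) = 0.0352/0.0686 = 0.513 m.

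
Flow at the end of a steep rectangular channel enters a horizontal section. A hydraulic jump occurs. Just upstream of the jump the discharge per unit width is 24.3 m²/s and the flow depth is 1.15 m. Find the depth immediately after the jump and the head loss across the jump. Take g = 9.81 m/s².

V₁ = q/y₁ = 24.3/1.15 = 21.1 m/s. Fr₁ = V₁/√(g·y₁) = 21.1/√(9.81×1.15) = 6.29.
From the momentum equation for a rectangular channel, y₂/y₁ = ½[√(1 + 8Fr₁²) − 1] = ½[√317.6 − 1] = 8.41.
y₂ = 8.41 × 1.15 = 9.67 m.
Head loss: ΔE = (y₂ − y₁)³/(4y₁y₂) = (9.67 − 1.15)³/(4×1.15×9.67) = 619/44.5 = 13.9 m.

y₂ = 9.67 m; ΔE = 13.9 m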